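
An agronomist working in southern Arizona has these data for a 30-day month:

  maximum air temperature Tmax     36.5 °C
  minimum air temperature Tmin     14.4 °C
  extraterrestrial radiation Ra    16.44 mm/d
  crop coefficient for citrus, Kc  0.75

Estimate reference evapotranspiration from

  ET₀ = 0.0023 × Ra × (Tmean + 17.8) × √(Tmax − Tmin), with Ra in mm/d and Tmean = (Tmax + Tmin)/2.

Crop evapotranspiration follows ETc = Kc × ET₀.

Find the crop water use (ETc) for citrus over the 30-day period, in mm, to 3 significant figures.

Tmean = (36.5 + 14.4)/2 = 25.45 °C
ET₀ = 0.0023 × 16.44 × (25.45 + 17.8) × √22.1 = 0.0023 × 16.44 × 43.25 × 4.7011 = 7.6880 mm/d
ETc = Kc × ET₀ = 0.75 × 7.6880 = 5.7660 mm/d
Over 30 days: 5.7660 × 30 = 172.980 mm

173 mm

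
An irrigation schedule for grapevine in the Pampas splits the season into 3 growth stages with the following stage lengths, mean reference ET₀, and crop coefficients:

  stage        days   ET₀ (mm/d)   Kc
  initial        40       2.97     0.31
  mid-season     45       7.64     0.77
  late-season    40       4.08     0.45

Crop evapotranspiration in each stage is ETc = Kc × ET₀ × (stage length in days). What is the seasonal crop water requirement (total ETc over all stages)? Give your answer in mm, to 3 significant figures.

initial: 0.31 × 2.97 × 40 = 36.83 mm
mid-season: 0.77 × 7.64 × 45 = 264.73 mm
late-season: 0.45 × 4.08 × 40 = 73.44 mm
Seasonal total = 375.00 mm

375 mm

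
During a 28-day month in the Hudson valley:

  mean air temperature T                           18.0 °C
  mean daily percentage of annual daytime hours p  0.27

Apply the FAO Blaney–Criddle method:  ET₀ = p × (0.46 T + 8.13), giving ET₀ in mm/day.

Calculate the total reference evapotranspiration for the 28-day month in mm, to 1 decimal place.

ET₀ = 0.27 × (0.46 × 18.0 + 8.13) = 0.27 × 16.410 = 4.4307 mm/d
Monthly total = 4.4307 × 28 = 124.060 mm

124.1 mm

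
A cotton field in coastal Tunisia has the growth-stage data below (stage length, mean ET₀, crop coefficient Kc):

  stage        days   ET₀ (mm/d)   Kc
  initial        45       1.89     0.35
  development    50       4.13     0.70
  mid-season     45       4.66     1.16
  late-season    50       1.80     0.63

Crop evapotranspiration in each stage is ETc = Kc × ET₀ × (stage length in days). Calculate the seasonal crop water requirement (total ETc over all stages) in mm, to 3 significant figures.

initial: 0.35 × 1.89 × 45 = 29.77 mm
development: 0.70 × 4.13 × 50 = 144.55 mm
mid-season: 1.16 × 4.66 × 45 = 243.25 mm
late-season: 0.63 × 1.80 × 50 = 56.70 mm
Seasonal total = 474.27 mm

474 mm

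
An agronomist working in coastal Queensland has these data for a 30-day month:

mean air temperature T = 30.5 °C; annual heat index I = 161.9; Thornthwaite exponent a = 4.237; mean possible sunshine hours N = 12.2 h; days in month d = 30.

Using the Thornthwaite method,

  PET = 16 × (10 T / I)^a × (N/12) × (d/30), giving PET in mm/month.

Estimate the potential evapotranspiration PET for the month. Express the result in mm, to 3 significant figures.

10T/I = 10 × 30.5 / 161.9 = 1.8839
(10T/I)^a = 1.8839^4.237 = 14.6359
Uncorrected PET = 16 × 14.6359 = 234.174 mm
Correction = (N/12)(d/30) = (12.2/12)(30/30) = 1.0167
PET = 234.174 × 1.0167 = 238.085 mm/month

238 mm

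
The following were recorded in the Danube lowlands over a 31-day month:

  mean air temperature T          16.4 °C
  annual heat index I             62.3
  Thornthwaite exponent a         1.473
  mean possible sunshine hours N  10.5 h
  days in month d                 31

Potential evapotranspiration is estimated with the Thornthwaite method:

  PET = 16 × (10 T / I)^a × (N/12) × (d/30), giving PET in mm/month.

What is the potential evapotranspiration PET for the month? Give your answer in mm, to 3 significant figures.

60.2 mm

10T/I = 10 × 16.4 / 62.3 = 2.6324
(10T/I)^a = 2.6324^1.473 = 4.1608
Uncorrected PET = 16 × 4.1608 = 66.573 mm
Correction = (N/12)(d/30) = (10.5/12)(31/30) = 0.9042
PET = 66.573 × 0.9042 = 60.195 mm/month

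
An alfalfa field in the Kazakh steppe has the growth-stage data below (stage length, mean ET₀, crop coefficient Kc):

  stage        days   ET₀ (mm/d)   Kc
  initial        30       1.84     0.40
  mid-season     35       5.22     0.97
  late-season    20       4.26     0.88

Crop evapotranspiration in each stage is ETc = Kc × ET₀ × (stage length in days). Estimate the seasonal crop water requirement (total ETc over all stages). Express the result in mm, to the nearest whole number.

initial: 0.40 × 1.84 × 30 = 22.08 mm
mid-season: 0.97 × 5.22 × 35 = 177.22 mm
late-season: 0.88 × 4.26 × 20 = 74.98 mm
Seasonal total = 274.28 mm

274 mm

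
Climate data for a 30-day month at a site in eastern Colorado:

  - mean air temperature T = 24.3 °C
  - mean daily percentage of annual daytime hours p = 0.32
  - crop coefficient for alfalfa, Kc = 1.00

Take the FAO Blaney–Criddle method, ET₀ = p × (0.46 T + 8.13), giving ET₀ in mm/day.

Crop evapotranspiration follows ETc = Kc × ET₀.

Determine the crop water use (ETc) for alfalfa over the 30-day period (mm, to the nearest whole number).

185 mm

ET₀ = 0.32 × (0.46 × 24.3 + 8.13) = 0.32 × 19.308 = 6.1786 mm/d
ETc = Kc × ET₀ = 1.00 × 6.1786 = 6.1786 mm/d
Over 30 days: 6.1786 × 30 = 185.358 mm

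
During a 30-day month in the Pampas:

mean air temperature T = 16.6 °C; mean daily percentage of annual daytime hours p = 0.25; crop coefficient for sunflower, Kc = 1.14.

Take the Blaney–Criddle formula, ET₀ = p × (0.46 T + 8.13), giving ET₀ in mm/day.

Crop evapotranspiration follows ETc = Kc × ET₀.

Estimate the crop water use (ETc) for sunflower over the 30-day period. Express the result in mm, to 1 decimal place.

134.8 mm

ET₀ = 0.25 × (0.46 × 16.6 + 8.13) = 0.25 × 15.766 = 3.9415 mm/d
ETc = Kc × ET₀ = 1.14 × 3.9415 = 4.4933 mm/d
Over 30 days: 4.4933 × 30 = 134.799 mm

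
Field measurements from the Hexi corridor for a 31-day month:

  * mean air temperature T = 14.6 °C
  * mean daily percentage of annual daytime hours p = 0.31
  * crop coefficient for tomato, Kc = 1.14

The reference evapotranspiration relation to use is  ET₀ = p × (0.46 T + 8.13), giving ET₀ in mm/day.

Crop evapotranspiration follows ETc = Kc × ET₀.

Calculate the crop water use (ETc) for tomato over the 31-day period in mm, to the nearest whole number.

ET₀ = 0.31 × (0.46 × 14.6 + 8.13) = 0.31 × 14.846 = 4.6023 mm/d
ETc = Kc × ET₀ = 1.14 × 4.6023 = 5.2466 mm/d
Over 31 days: 5.2466 × 31 = 162.645 mm

163 mm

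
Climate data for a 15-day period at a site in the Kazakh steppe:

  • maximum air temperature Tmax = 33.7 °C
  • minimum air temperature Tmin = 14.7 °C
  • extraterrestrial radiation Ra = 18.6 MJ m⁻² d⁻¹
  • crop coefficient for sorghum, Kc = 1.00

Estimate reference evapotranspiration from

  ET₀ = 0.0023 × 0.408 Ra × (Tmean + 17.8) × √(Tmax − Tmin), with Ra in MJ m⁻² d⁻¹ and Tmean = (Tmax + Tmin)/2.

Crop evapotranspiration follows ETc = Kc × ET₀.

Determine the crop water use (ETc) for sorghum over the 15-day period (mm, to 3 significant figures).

Tmean = (33.7 + 14.7)/2 = 24.20 °C
0.408 Ra = 0.408 × 18.6 = 7.5888 mm/d equivalent
ET₀ = 0.0023 × 7.5888 × (24.20 + 17.8) × √19.0 = 0.0023 × 7.5888 × 42.00 × 4.3589 = 3.1954 mm/d
ETc = Kc × ET₀ = 1.00 × 3.1954 = 3.1954 mm/d
Over 15 days: 3.1954 × 15 = 47.931 mm

47.9 mm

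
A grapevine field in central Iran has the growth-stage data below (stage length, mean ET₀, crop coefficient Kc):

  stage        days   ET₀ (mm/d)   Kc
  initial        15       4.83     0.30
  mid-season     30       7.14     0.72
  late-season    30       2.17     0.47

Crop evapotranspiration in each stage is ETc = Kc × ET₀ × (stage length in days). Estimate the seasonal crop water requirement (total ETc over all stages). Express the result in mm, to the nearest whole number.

207 mm

initial: 0.30 × 4.83 × 15 = 21.74 mm
mid-season: 0.72 × 7.14 × 30 = 154.22 mm
late-season: 0.47 × 2.17 × 30 = 30.60 mm
Seasonal total = 206.56 mm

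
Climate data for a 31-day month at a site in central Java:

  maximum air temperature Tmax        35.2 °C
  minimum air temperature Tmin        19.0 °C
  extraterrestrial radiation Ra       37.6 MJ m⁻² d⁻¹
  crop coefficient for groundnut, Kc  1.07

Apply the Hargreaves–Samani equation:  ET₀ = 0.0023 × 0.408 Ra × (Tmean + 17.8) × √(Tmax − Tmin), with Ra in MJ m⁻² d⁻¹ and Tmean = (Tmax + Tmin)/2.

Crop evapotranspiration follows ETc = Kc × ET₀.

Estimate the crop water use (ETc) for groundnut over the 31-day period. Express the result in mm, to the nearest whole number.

Tmean = (35.2 + 19.0)/2 = 27.10 °C
0.408 Ra = 0.408 × 37.6 = 15.3408 mm/d equivalent
ET₀ = 0.0023 × 15.3408 × (27.10 + 17.8) × √16.2 = 0.0023 × 15.3408 × 44.90 × 4.0249 = 6.3764 mm/d
ETc = Kc × ET₀ = 1.07 × 6.3764 = 6.8227 mm/d
Over 31 days: 6.8227 × 31 = 211.504 mm

212 mm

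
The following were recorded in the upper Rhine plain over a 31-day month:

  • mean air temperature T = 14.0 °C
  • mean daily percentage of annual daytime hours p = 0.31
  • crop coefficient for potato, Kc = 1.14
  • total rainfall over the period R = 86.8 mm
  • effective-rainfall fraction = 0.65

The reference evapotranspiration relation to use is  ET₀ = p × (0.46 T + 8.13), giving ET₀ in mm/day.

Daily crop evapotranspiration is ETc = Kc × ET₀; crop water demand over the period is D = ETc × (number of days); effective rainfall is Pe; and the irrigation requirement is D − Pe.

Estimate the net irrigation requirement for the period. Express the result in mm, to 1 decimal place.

ET₀ = 0.31 × (0.46 × 14.0 + 8.13) = 0.31 × 14.570 = 4.5167 mm/d
ETc = Kc × ET₀ = 1.14 × 4.5167 = 5.1490 mm/d
Crop demand D = ETc × 31 d = 5.1490 × 31 = 159.619 mm
Pe = 0.65 × 86.8 = 56.420 mm
D − Pe = 159.619 − 56.420 = 103.199 mm

103.2 mm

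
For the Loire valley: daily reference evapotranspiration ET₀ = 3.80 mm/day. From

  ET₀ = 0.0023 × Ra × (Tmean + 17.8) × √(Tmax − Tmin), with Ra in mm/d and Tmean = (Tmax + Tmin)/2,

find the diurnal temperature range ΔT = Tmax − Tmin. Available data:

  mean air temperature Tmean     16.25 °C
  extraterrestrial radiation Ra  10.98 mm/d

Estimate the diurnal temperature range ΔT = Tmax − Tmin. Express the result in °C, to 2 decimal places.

19.53 °C

√ΔT = ET₀ / [0.0023 × Ra × (Tmean+17.8)] = 3.80 / (0.0023 × 10.98 × 34.05) = 4.4191
ΔT = 4.4191² = 19.528 °C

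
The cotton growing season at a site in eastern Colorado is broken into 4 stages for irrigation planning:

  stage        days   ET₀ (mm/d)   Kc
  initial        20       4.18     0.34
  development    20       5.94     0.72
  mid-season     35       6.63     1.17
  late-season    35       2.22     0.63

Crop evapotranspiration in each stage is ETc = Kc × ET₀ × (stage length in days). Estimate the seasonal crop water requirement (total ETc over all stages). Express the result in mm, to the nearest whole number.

initial: 0.34 × 4.18 × 20 = 28.42 mm
development: 0.72 × 5.94 × 20 = 85.54 mm
mid-season: 1.17 × 6.63 × 35 = 271.50 mm
late-season: 0.63 × 2.22 × 35 = 48.95 mm
Seasonal total = 434.41 mm

434 mm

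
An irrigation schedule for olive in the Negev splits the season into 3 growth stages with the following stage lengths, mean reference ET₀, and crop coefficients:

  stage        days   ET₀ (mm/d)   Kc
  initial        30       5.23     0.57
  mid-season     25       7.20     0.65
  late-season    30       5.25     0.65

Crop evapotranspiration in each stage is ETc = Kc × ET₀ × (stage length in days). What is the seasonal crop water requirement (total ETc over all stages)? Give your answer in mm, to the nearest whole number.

initial: 0.57 × 5.23 × 30 = 89.43 mm
mid-season: 0.65 × 7.20 × 25 = 117.00 mm
late-season: 0.65 × 5.25 × 30 = 102.38 mm
Seasonal total = 308.81 mm

309 mm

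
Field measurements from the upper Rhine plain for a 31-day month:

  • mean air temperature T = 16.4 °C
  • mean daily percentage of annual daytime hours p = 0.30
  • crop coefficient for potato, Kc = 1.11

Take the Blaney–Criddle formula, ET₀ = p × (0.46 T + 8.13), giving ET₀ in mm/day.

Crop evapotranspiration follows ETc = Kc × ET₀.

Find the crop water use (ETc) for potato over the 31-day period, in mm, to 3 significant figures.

162 mm

ET₀ = 0.30 × (0.46 × 16.4 + 8.13) = 0.30 × 15.674 = 4.7022 mm/d
ETc = Kc × ET₀ = 1.11 × 4.7022 = 5.2194 mm/d
Over 31 days: 5.2194 × 31 = 161.801 mm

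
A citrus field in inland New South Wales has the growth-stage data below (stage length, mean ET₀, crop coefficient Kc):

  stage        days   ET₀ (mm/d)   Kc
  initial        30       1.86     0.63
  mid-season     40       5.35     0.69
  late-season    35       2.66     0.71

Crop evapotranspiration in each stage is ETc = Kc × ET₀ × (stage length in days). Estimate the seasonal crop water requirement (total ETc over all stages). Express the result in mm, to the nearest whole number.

initial: 0.63 × 1.86 × 30 = 35.15 mm
mid-season: 0.69 × 5.35 × 40 = 147.66 mm
late-season: 0.71 × 2.66 × 35 = 66.10 mm
Seasonal total = 248.91 mm

249 mm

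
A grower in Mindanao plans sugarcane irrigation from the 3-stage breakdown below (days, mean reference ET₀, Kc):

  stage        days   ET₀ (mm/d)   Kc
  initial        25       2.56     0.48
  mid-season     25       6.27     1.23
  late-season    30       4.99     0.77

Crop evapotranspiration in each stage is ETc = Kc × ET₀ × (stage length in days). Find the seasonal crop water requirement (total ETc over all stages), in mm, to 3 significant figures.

initial: 0.48 × 2.56 × 25 = 30.72 mm
mid-season: 1.23 × 6.27 × 25 = 192.80 mm
late-season: 0.77 × 4.99 × 30 = 115.27 mm
Seasonal total = 338.79 mm

339 mm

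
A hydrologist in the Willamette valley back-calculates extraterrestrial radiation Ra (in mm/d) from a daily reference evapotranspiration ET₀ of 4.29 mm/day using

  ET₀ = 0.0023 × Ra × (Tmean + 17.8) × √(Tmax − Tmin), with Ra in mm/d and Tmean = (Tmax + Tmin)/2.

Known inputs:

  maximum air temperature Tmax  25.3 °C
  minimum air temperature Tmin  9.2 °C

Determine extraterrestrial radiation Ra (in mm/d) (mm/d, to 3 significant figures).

13.3 mm/d

Tmean = 17.25 °C; √ΔT = 4.0125
Ra = ET₀ / [0.0023 × (Tmean+17.8) × √ΔT] = 4.29 / (0.0023 × 35.05 × 4.0125) = 13.263 mm/d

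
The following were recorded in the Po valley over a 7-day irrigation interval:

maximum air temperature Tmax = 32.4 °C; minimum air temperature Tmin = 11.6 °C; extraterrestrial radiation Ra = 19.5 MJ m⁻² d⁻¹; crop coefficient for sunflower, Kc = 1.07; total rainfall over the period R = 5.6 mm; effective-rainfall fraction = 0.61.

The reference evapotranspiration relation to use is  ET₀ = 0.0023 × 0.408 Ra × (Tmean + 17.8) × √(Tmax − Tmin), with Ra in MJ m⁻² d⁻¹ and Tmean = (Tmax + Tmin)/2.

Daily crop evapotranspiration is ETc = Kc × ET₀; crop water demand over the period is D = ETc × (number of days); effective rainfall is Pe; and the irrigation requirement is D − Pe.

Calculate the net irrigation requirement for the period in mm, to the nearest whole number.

21 mm

Tmean = (32.4 + 11.6)/2 = 22.00 °C
0.408 Ra = 0.408 × 19.5 = 7.9560 mm/d equivalent
ET₀ = 0.0023 × 7.9560 × (22.00 + 17.8) × √20.8 = 0.0023 × 7.9560 × 39.80 × 4.5607 = 3.3215 mm/d
ETc = Kc × ET₀ = 1.07 × 3.3215 = 3.5540 mm/d
Crop demand D = ETc × 7 d = 3.5540 × 7 = 24.878 mm
Pe = 0.61 × 5.6 = 3.416 mm
D − Pe = 24.878 − 3.416 = 21.462 mm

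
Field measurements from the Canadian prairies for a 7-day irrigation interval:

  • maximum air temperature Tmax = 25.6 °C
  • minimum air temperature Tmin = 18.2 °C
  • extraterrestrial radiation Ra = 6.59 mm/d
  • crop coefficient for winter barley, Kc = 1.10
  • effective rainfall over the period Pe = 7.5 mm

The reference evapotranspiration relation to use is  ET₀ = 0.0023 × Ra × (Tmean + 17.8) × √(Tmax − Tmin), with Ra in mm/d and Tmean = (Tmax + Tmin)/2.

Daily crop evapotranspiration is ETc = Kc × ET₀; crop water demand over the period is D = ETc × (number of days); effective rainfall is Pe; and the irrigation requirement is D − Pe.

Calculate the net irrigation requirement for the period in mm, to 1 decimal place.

Tmean = (25.6 + 18.2)/2 = 21.90 °C
ET₀ = 0.0023 × 6.59 × (21.90 + 17.8) × √7.4 = 0.0023 × 6.59 × 39.70 × 2.7203 = 1.6369 mm/d
ETc = Kc × ET₀ = 1.10 × 1.6369 = 1.8006 mm/d
Crop demand D = ETc × 7 d = 1.8006 × 7 = 12.604 mm
D − Pe = 12.604 − 7.5 = 5.104 mm

5.1 mm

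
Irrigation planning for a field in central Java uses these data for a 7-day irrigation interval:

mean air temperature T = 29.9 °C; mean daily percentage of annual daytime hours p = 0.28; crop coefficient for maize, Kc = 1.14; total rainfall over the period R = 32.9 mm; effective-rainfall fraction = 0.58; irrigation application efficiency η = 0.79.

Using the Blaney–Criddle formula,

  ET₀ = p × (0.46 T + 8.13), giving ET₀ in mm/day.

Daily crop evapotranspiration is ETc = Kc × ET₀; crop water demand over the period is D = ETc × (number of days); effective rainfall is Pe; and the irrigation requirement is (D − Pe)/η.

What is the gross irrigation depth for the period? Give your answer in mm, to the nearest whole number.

38 mm

ET₀ = 0.28 × (0.46 × 29.9 + 8.13) = 0.28 × 21.884 = 6.1275 mm/d
ETc = Kc × ET₀ = 1.14 × 6.1275 = 6.9854 mm/d
Crop demand D = ETc × 7 d = 6.9854 × 7 = 48.898 mm
Pe = 0.58 × 32.9 = 19.082 mm
D − Pe = 48.898 − 19.082 = 29.816 mm
Gross irrigation = 29.816 / 0.79 = 37.742 mm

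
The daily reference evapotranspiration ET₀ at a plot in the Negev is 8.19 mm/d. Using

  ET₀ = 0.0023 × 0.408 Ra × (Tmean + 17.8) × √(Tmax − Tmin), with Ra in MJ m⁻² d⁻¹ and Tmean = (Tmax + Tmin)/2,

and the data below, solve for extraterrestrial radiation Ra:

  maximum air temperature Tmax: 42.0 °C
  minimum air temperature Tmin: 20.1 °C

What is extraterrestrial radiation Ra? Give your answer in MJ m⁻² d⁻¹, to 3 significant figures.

Tmean = (42.0+20.1)/2 = 31.05 °C; ΔT = 21.9
Ra = ET₀ / [0.0023 × 0.408 × (Tmean+17.8) × √ΔT]
   = 8.19 / (0.0023 × 0.408 × 48.85 × 4.6797) = 38.178 MJ m⁻² d⁻¹

38.2 MJ m⁻² d⁻¹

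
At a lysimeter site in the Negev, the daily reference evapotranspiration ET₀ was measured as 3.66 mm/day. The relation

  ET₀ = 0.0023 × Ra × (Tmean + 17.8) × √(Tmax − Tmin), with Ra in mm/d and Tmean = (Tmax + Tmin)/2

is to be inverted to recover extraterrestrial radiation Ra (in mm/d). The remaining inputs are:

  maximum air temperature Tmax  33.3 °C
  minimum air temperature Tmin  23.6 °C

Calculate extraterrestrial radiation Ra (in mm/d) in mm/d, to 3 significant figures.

11.0 mm/d

Tmean = 28.45 °C; √ΔT = 3.1145
Ra = ET₀ / [0.0023 × (Tmean+17.8) × √ΔT] = 3.66 / (0.0023 × 46.25 × 3.1145) = 11.047 mm/d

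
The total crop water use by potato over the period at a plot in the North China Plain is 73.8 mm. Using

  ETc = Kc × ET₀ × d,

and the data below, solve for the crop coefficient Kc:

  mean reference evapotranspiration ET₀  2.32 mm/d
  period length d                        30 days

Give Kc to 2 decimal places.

ETc = Kc × ET₀ × d  ⇒  Kc = ETc / (ET₀ × d)
Kc = 73.8 / (2.32 × 30) = 73.8 / 69.60 = 1.0603

1.06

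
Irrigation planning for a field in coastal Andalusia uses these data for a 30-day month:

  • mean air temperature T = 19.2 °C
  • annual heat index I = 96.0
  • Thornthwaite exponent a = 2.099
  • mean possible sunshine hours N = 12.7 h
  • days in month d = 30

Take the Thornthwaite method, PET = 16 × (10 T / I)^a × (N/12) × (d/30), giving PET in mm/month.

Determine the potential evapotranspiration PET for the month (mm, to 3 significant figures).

10T/I = 10 × 19.2 / 96.0 = 2.0000
(10T/I)^a = 2.0000^2.099 = 4.2841
Uncorrected PET = 16 × 4.2841 = 68.546 mm
Correction = (N/12)(d/30) = (12.7/12)(30/30) = 1.0583
PET = 68.546 × 1.0583 = 72.542 mm/month

72.5 mm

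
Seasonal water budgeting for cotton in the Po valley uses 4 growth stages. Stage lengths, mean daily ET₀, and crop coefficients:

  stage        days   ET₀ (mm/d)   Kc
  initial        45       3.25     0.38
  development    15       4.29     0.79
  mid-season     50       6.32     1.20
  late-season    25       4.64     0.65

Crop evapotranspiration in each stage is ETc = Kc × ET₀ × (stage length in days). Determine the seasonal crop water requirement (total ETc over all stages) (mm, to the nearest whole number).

initial: 0.38 × 3.25 × 45 = 55.58 mm
development: 0.79 × 4.29 × 15 = 50.84 mm
mid-season: 1.20 × 6.32 × 50 = 379.20 mm
late-season: 0.65 × 4.64 × 25 = 75.40 mm
Seasonal total = 561.02 mm

561 mm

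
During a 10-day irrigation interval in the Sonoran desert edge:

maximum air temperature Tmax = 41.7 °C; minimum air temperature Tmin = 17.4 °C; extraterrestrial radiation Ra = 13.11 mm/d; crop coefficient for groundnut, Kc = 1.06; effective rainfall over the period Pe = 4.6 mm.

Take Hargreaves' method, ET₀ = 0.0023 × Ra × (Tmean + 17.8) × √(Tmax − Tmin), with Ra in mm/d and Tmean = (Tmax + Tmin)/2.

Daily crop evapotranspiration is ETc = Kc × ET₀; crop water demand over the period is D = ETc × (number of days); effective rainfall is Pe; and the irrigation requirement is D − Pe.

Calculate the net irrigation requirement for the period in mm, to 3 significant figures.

70.0 mm

Tmean = (41.7 + 17.4)/2 = 29.55 °C
ET₀ = 0.0023 × 13.11 × (29.55 + 17.8) × √24.3 = 0.0023 × 13.11 × 47.35 × 4.9295 = 7.0381 mm/d
ETc = Kc × ET₀ = 1.06 × 7.0381 = 7.4604 mm/d
Crop demand D = ETc × 10 d = 7.4604 × 10 = 74.604 mm
D − Pe = 74.604 − 4.6 = 70.004 mm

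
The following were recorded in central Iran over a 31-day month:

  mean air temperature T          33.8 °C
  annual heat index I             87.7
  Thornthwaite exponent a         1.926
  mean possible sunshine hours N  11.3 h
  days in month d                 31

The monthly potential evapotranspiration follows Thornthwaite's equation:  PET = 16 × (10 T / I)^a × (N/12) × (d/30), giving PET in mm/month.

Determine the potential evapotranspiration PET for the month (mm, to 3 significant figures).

209 mm

10T/I = 10 × 33.8 / 87.7 = 3.8540
(10T/I)^a = 3.8540^1.926 = 13.4421
Uncorrected PET = 16 × 13.4421 = 215.074 mm
Correction = (N/12)(d/30) = (11.3/12)(31/30) = 0.9731
PET = 215.074 × 0.9731 = 209.289 mm/month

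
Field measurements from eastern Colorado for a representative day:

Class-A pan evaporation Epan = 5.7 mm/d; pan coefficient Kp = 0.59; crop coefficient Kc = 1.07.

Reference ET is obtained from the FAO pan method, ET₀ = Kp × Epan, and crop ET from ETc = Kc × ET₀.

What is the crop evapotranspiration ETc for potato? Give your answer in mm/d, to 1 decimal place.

3.6 mm/d

ET₀ = 0.59 × 5.7 = 3.3630 mm/d
ETc = Kc × ET₀ = 1.07 × 3.3630 = 3.5984 mm/d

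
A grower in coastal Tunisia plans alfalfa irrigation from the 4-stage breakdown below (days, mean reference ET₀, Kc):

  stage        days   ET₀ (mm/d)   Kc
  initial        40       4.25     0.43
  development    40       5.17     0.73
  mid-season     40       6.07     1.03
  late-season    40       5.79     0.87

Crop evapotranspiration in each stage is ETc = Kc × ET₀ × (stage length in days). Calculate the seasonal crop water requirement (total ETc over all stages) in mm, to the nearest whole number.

initial: 0.43 × 4.25 × 40 = 73.10 mm
development: 0.73 × 5.17 × 40 = 150.96 mm
mid-season: 1.03 × 6.07 × 40 = 250.08 mm
late-season: 0.87 × 5.79 × 40 = 201.49 mm
Seasonal total = 675.63 mm

676 mm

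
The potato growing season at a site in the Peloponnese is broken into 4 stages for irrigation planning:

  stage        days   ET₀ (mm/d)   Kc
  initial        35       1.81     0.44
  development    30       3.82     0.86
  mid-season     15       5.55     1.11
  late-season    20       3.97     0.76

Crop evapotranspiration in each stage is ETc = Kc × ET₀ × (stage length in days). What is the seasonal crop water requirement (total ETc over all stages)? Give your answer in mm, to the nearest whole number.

279 mm

initial: 0.44 × 1.81 × 35 = 27.87 mm
development: 0.86 × 3.82 × 30 = 98.56 mm
mid-season: 1.11 × 5.55 × 15 = 92.41 mm
late-season: 0.76 × 3.97 × 20 = 60.34 mm
Seasonal total = 279.18 mm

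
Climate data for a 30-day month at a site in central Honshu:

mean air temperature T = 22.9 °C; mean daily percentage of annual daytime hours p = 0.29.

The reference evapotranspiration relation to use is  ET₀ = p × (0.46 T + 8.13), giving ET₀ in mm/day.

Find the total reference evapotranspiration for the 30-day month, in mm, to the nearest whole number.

ET₀ = 0.29 × (0.46 × 22.9 + 8.13) = 0.29 × 18.664 = 5.4126 mm/d
Monthly total = 5.4126 × 30 = 162.378 mm

162 mm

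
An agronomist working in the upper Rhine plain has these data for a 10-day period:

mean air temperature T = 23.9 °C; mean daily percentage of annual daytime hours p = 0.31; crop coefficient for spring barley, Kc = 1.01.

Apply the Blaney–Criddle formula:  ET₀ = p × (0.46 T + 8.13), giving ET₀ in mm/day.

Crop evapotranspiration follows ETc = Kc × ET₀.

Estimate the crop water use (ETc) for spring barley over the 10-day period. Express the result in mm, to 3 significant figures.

ET₀ = 0.31 × (0.46 × 23.9 + 8.13) = 0.31 × 19.124 = 5.9284 mm/d
ETc = Kc × ET₀ = 1.01 × 5.9284 = 5.9877 mm/d
Over 10 days: 5.9877 × 10 = 59.877 mm

59.9 mm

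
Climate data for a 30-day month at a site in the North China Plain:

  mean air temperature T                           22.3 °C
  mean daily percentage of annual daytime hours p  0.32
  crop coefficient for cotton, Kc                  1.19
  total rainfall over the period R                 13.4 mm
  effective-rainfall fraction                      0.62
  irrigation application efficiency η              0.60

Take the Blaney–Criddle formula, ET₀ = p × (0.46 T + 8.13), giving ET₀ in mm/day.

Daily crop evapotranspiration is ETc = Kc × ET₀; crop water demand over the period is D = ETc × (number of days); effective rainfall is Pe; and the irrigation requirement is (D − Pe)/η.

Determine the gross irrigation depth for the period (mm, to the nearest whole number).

336 mm

ET₀ = 0.32 × (0.46 × 22.3 + 8.13) = 0.32 × 18.388 = 5.8842 mm/d
ETc = Kc × ET₀ = 1.19 × 5.8842 = 7.0022 mm/d
Crop demand D = ETc × 30 d = 7.0022 × 30 = 210.066 mm
Pe = 0.62 × 13.4 = 8.308 mm
D − Pe = 210.066 − 8.308 = 201.758 mm
Gross irrigation = 201.758 / 0.60 = 336.263 mm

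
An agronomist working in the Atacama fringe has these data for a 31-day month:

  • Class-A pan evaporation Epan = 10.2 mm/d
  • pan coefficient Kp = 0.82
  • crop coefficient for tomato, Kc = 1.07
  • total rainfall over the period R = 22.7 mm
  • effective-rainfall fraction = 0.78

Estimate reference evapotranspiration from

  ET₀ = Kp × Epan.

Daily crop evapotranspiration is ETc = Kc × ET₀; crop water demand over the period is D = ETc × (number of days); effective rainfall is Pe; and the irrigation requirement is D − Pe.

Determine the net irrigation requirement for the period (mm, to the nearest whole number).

ET₀ = 0.82 × 10.2 = 8.3640 mm/d
ETc = Kc × ET₀ = 1.07 × 8.3640 = 8.9495 mm/d
Crop demand D = ETc × 31 d = 8.9495 × 31 = 277.435 mm
Pe = 0.78 × 22.7 = 17.706 mm
D − Pe = 277.435 − 17.706 = 259.729 mm

260 mm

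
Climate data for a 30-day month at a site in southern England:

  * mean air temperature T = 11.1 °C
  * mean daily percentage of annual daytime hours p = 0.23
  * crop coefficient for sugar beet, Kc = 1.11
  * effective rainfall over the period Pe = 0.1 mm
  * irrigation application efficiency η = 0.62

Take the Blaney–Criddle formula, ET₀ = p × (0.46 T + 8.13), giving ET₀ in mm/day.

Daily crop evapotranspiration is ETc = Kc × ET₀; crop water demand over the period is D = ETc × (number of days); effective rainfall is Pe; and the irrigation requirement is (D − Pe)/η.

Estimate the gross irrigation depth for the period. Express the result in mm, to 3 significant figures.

163 mm

ET₀ = 0.23 × (0.46 × 11.1 + 8.13) = 0.23 × 13.236 = 3.0443 mm/d
ETc = Kc × ET₀ = 1.11 × 3.0443 = 3.3792 mm/d
Crop demand D = ETc × 30 d = 3.3792 × 30 = 101.376 mm
D − Pe = 101.376 − 0.1 = 101.276 mm
Gross irrigation = 101.276 / 0.62 = 163.348 mm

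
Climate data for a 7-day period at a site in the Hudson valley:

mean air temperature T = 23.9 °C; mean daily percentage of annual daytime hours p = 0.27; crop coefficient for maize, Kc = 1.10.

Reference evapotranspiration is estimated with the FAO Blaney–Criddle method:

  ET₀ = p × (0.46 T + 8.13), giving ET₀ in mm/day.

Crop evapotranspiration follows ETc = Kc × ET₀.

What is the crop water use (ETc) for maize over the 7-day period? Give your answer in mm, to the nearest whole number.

ET₀ = 0.27 × (0.46 × 23.9 + 8.13) = 0.27 × 19.124 = 5.1635 mm/d
ETc = Kc × ET₀ = 1.10 × 5.1635 = 5.6799 mm/d
Over 7 days: 5.6799 × 7 = 39.759 mm

40 mm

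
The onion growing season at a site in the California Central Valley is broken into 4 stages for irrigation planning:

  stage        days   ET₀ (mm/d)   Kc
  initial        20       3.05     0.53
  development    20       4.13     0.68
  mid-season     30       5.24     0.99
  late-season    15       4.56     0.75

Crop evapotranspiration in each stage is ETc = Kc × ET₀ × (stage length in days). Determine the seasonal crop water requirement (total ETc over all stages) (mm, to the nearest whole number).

295 mm

initial: 0.53 × 3.05 × 20 = 32.33 mm
development: 0.68 × 4.13 × 20 = 56.17 mm
mid-season: 0.99 × 5.24 × 30 = 155.63 mm
late-season: 0.75 × 4.56 × 15 = 51.30 mm
Seasonal total = 295.43 mm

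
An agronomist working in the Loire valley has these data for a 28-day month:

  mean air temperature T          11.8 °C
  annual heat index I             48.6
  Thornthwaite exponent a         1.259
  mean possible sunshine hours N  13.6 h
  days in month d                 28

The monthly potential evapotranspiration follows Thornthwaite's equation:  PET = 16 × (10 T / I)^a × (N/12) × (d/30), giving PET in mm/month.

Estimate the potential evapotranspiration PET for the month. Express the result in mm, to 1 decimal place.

51.7 mm

10T/I = 10 × 11.8 / 48.6 = 2.4280
(10T/I)^a = 2.4280^1.259 = 3.0551
Uncorrected PET = 16 × 3.0551 = 48.882 mm
Correction = (N/12)(d/30) = (13.6/12)(28/30) = 1.0578
PET = 48.882 × 1.0578 = 51.707 mm/month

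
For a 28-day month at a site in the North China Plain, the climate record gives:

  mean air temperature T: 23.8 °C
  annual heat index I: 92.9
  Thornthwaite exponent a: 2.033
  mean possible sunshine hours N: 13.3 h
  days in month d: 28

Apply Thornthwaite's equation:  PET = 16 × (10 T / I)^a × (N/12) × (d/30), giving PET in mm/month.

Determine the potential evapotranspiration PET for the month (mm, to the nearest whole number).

10T/I = 10 × 23.8 / 92.9 = 2.5619
(10T/I)^a = 2.5619^2.033 = 6.7703
Uncorrected PET = 16 × 6.7703 = 108.325 mm
Correction = (N/12)(d/30) = (13.3/12)(28/30) = 1.0344
PET = 108.325 × 1.0344 = 112.051 mm/month

112 mm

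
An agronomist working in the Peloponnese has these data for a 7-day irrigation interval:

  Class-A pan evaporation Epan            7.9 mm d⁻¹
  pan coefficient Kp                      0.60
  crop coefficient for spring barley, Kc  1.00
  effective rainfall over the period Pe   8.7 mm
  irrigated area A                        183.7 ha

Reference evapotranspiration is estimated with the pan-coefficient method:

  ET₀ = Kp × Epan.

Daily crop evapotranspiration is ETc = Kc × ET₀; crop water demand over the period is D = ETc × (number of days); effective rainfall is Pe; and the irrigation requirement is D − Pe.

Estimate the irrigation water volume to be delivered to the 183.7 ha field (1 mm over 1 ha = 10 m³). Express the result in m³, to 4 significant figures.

44970 m³

ET₀ = 0.60 × 7.9 = 4.7400 mm/d
ETc = Kc × ET₀ = 1.00 × 4.7400 = 4.7400 mm/d
Crop demand D = ETc × 7 d = 4.7400 × 7 = 33.180 mm
D − Pe = 33.180 − 8.7 = 24.480 mm
Volume = 24.480 mm × 183.7 ha × 10 = 44969.8 m³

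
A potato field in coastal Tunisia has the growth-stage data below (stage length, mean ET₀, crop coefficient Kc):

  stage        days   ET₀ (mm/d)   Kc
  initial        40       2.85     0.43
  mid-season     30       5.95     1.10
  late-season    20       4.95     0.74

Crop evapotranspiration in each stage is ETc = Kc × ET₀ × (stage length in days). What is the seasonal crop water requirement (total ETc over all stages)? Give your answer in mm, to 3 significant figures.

319 mm

initial: 0.43 × 2.85 × 40 = 49.02 mm
mid-season: 1.10 × 5.95 × 30 = 196.35 mm
late-season: 0.74 × 4.95 × 20 = 73.26 mm
Seasonal total = 318.63 mm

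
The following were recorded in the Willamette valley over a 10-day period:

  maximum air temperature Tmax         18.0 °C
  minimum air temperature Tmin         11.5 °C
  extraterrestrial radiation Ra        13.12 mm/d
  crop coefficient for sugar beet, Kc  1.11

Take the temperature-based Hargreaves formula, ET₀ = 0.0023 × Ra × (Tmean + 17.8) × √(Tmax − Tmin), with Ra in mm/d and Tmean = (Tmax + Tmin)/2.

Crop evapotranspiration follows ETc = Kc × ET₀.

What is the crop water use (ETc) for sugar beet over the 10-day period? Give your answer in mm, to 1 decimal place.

Tmean = (18.0 + 11.5)/2 = 14.75 °C
ET₀ = 0.0023 × 13.12 × (14.75 + 17.8) × √6.5 = 0.0023 × 13.12 × 32.55 × 2.5495 = 2.5042 mm/d
ETc = Kc × ET₀ = 1.11 × 2.5042 = 2.7797 mm/d
Over 10 days: 2.7797 × 10 = 27.797 mm

27.8 mm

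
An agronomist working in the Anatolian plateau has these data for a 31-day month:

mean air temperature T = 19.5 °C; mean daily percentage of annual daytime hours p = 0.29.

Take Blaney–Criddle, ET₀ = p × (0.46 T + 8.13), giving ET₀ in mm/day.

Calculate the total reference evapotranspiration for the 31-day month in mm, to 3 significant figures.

ET₀ = 0.29 × (0.46 × 19.5 + 8.13) = 0.29 × 17.100 = 4.9590 mm/d
Monthly total = 4.9590 × 31 = 153.729 mm

154 mm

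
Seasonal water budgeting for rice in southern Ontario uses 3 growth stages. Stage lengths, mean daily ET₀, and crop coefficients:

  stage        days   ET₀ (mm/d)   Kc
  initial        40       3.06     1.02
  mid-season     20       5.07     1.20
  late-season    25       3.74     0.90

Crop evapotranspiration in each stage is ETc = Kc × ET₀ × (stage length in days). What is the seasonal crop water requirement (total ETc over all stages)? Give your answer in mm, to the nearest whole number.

331 mm

initial: 1.02 × 3.06 × 40 = 124.85 mm
mid-season: 1.20 × 5.07 × 20 = 121.68 mm
late-season: 0.90 × 3.74 × 25 = 84.15 mm
Seasonal total = 330.68 mm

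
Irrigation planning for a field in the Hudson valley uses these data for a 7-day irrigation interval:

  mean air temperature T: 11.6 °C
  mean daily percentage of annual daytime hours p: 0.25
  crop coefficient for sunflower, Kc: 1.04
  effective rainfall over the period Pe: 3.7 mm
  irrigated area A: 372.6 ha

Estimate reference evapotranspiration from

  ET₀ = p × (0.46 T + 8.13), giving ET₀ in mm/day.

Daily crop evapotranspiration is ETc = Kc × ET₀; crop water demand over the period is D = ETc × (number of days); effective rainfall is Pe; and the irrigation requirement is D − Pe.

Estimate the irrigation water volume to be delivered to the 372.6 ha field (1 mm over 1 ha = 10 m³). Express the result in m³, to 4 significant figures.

ET₀ = 0.25 × (0.46 × 11.6 + 8.13) = 0.25 × 13.466 = 3.3665 mm/d
ETc = Kc × ET₀ = 1.04 × 3.3665 = 3.5012 mm/d
Crop demand D = ETc × 7 d = 3.5012 × 7 = 24.508 mm
D − Pe = 24.508 − 3.7 = 20.808 mm
Volume = 20.808 mm × 372.6 ha × 10 = 77530.6 m³

77530 m³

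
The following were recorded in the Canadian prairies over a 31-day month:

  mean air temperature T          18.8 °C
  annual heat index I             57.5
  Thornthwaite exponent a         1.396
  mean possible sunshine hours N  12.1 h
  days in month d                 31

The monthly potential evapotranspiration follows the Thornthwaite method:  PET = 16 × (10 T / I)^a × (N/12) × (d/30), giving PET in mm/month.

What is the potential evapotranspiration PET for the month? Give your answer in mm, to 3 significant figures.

87.1 mm

10T/I = 10 × 18.8 / 57.5 = 3.2696
(10T/I)^a = 3.2696^1.396 = 5.2268
Uncorrected PET = 16 × 5.2268 = 83.629 mm
Correction = (N/12)(d/30) = (12.1/12)(31/30) = 1.0419
PET = 83.629 × 1.0419 = 87.133 mm/month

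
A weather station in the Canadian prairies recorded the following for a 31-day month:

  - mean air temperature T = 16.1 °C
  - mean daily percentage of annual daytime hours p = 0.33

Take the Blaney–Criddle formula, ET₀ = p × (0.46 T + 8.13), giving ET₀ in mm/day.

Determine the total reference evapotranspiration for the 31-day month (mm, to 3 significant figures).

ET₀ = 0.33 × (0.46 × 16.1 + 8.13) = 0.33 × 15.536 = 5.1269 mm/d
Monthly total = 5.1269 × 31 = 158.934 mm

159 mm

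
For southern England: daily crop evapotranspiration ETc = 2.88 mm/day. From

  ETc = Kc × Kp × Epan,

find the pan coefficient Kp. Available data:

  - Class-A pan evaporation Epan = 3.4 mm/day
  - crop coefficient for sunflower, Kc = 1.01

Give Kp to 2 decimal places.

0.84

ETc = Kc × Kp × Epan  ⇒  Kp = ETc / (Kc × Epan)
Kp = 2.88 / (1.01 × 3.4) = 2.88 / 3.434 = 0.8387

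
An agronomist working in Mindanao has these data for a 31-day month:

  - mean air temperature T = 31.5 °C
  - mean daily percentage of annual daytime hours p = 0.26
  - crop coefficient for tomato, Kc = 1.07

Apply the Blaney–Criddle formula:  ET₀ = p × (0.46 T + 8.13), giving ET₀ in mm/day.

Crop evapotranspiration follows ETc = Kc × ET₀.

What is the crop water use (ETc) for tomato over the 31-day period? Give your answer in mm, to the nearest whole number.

195 mm

ET₀ = 0.26 × (0.46 × 31.5 + 8.13) = 0.26 × 22.620 = 5.8812 mm/d
ETc = Kc × ET₀ = 1.07 × 5.8812 = 6.2929 mm/d
Over 31 days: 6.2929 × 31 = 195.080 mm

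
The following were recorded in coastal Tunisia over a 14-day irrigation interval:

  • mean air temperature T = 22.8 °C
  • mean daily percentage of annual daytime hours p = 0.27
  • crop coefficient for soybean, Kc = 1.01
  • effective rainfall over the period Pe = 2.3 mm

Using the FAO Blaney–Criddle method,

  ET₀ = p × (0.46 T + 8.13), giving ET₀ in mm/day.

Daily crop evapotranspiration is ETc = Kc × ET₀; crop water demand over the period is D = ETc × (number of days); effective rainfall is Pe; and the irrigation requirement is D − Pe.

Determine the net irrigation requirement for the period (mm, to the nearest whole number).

69 mm

ET₀ = 0.27 × (0.46 × 22.8 + 8.13) = 0.27 × 18.618 = 5.0269 mm/d
ETc = Kc × ET₀ = 1.01 × 5.0269 = 5.0772 mm/d
Crop demand D = ETc × 14 d = 5.0772 × 14 = 71.081 mm
D − Pe = 71.081 − 2.3 = 68.781 mm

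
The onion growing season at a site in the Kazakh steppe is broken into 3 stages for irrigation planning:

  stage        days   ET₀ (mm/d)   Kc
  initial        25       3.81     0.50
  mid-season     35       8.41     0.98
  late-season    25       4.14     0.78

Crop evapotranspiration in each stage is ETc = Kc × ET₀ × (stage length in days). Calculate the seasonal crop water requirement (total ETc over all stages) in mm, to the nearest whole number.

417 mm

initial: 0.50 × 3.81 × 25 = 47.63 mm
mid-season: 0.98 × 8.41 × 35 = 288.46 mm
late-season: 0.78 × 4.14 × 25 = 80.73 mm
Seasonal total = 416.82 mm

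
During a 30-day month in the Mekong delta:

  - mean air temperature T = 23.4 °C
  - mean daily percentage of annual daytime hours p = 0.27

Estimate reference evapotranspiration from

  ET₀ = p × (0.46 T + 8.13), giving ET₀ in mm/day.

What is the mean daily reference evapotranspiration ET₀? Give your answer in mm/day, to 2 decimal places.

5.10 mm/day

ET₀ = 0.27 × (0.46 × 23.4 + 8.13) = 0.27 × 18.894 = 5.1014 mm/d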